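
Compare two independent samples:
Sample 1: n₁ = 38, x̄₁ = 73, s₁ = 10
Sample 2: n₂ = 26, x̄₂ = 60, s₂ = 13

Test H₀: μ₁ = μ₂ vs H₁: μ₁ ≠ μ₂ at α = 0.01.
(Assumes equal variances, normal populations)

Answer: t = 4.5178, reject H₀

Derivation:
Pooled variance: s²_p = [37×10² + 25×13²]/(62) = 127.8226
s_p = 11.3059
SE = s_p×√(1/n₁ + 1/n₂) = 11.3059×√(1/38 + 1/26) = 2.8775
t = (x̄₁ - x̄₂)/SE = (73 - 60)/2.8775 = 4.5178
df = 62, t-critical = ±2.657
Decision: reject H₀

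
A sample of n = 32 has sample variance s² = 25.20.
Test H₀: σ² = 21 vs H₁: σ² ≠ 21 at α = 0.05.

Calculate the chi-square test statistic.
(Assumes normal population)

df = n - 1 = 31
χ² = (n-1)s²/σ₀² = 31×25.20/21 = 37.2000
Critical values: χ²_{0.975,31} = 17.539, χ²_{0.025,31} = 48.232
Rejection region: χ² < 17.539 or χ² > 48.232
Decision: fail to reject H₀

Answer: χ² = 37.2000, fail to reject H₀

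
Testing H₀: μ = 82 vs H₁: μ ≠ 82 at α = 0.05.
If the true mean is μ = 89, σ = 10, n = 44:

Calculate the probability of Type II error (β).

Answer: β ≈ 0.0036

Derivation:
SE = σ/√n = 10/√44 = 1.5076
Critical values: μ₀ ± z_0.025×SE = 82 ± 1.960×1.5076
Acceptance region: (79.0451, 84.9549)
Under H₁ (μ = 89): z_high = (84.9549 - 89)/1.5076 = -2.6831, z_low = (79.0451 - 89)/1.5076 = -6.6031
β = P(not reject | H₁) = Φ(-2.6831) - Φ(-6.6031) ≈ 0.0036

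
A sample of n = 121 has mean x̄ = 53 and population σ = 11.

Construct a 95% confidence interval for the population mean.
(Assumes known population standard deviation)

Answer: (51.0400, 54.9600)

Derivation:
Confidence level: 95%, α = 0.05
z_0.025 = 1.960
SE = σ/√n = 11/√121 = 1.0000
Margin of error = 1.960 × 1.0000 = 1.9600
CI: x̄ ± margin = 53 ± 1.9600
CI: (51.0400, 54.9600)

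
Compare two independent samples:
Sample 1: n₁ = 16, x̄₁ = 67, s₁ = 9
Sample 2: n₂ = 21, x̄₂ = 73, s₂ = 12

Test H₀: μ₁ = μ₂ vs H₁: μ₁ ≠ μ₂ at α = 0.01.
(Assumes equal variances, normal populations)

Pooled variance: s²_p = [15×9² + 20×12²]/(35) = 117.0000
s_p = 10.8167
SE = s_p×√(1/n₁ + 1/n₂) = 10.8167×√(1/16 + 1/21) = 3.5894
t = (x̄₁ - x̄₂)/SE = (67 - 73)/3.5894 = -1.6716
df = 35, t-critical = ±2.724
Decision: fail to reject H₀

Answer: t = -1.6716, fail to reject H₀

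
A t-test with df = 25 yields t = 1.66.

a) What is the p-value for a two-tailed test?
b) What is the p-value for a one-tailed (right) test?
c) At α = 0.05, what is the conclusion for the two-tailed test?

Using t-distribution with df = 25:
a) Two-tailed: p = 2×P(T > 1.66) = 0.1094
b) One-tailed: p = P(T > 1.66) = 0.0547
c) 0.1094 ≥ 0.05, fail to reject H₀

Answer: a) 0.1094, b) 0.0547, c) fail to reject H₀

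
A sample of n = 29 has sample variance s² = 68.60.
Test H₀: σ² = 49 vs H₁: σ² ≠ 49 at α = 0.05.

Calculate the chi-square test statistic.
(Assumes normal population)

df = n - 1 = 28
χ² = (n-1)s²/σ₀² = 28×68.60/49 = 39.2000
Critical values: χ²_{0.975,28} = 15.308, χ²_{0.025,28} = 44.461
Rejection region: χ² < 15.308 or χ² > 44.461
Decision: fail to reject H₀

Answer: χ² = 39.2000, fail to reject H₀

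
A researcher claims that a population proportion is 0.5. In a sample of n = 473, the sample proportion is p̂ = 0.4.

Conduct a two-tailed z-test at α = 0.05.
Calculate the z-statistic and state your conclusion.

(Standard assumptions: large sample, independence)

H₀: p = 0.5, H₁: p ≠ 0.5
Standard error: SE = √(p₀(1-p₀)/n) = √(0.5×0.5/473) = 0.022990
z-statistic: z = (p̂ - p₀)/SE = (0.4 - 0.5)/0.022990 = -4.3497
Critical value: z_0.025 = ±1.960
p-value < 0.0001
Decision: reject H₀ at α = 0.05

Answer: z = -4.3497, reject H₀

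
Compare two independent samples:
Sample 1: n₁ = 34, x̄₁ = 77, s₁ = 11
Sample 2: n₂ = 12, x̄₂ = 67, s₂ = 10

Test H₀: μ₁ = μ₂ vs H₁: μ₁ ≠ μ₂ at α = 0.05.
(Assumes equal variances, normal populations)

Pooled variance: s²_p = [33×11² + 11×10²]/(44) = 115.7500
s_p = 10.7587
SE = s_p×√(1/n₁ + 1/n₂) = 10.7587×√(1/34 + 1/12) = 3.6125
t = (x̄₁ - x̄₂)/SE = (77 - 67)/3.6125 = 2.7682
df = 44, t-critical = ±2.015
Decision: reject H₀

Answer: t = 2.7682, reject H₀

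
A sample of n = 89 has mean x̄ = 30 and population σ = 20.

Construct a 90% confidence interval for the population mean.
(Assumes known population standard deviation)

Confidence level: 90%, α = 0.1
z_0.05 = 1.645
SE = σ/√n = 20/√89 = 2.1200
Margin of error = 1.645 × 2.1200 = 3.4874
CI: x̄ ± margin = 30 ± 3.4874
CI: (26.5126, 33.4874)

Answer: (26.5126, 33.4874)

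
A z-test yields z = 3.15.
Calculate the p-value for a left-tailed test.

For z = 3.15:
p = P(Z < 3.15) = Φ(3.15) = 0.9992

Answer: p-value ≈ 0.9992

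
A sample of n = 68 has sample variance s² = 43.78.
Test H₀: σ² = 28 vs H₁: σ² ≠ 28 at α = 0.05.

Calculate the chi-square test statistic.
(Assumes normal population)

Answer: χ² = 104.7593, reject H₀

Derivation:
df = n - 1 = 67
χ² = (n-1)s²/σ₀² = 67×43.78/28 = 104.7593
Critical values: χ²_{0.975,67} = 46.261, χ²_{0.025,67} = 91.519
Rejection region: χ² < 46.261 or χ² > 91.519
Decision: reject H₀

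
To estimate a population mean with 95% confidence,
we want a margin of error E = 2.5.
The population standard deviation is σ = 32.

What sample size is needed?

z_0.025 = 1.960
n = (z×σ/E)² = (1.960×32/2.5)²
n = 629.4077
Round up: n = 630

Answer: n = 630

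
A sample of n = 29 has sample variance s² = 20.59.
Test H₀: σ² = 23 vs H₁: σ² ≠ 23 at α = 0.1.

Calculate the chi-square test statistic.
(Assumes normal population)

df = n - 1 = 28
χ² = (n-1)s²/σ₀² = 28×20.59/23 = 25.0661
Critical values: χ²_{0.95,28} = 16.928, χ²_{0.05,28} = 41.337
Rejection region: χ² < 16.928 or χ² > 41.337
Decision: fail to reject H₀

Answer: χ² = 25.0661, fail to reject H₀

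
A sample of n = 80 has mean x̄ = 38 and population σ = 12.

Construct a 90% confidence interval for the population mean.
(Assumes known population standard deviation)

Confidence level: 90%, α = 0.1
z_0.05 = 1.645
SE = σ/√n = 12/√80 = 1.3416
Margin of error = 1.645 × 1.3416 = 2.2069
CI: x̄ ± margin = 38 ± 2.2069
CI: (35.7931, 40.2069)

Answer: (35.7931, 40.2069)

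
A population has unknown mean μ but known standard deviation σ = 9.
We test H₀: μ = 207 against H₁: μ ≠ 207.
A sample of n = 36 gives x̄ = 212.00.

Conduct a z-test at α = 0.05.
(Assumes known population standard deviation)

Standard error: SE = σ/√n = 9/√36 = 1.5000
z-statistic: z = (x̄ - μ₀)/SE = (212.00 - 207)/1.5000 = 3.3333
Critical value: ±1.960
p-value = 0.0009
Decision: reject H₀

Answer: z = 3.3333, reject H₀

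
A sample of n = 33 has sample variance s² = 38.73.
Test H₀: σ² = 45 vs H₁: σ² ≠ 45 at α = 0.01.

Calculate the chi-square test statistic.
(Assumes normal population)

Answer: χ² = 27.5413, fail to reject H₀

Derivation:
df = n - 1 = 32
χ² = (n-1)s²/σ₀² = 32×38.73/45 = 27.5413
Critical values: χ²_{0.995,32} = 15.134, χ²_{0.005,32} = 56.328
Rejection region: χ² < 15.134 or χ² > 56.328
Decision: fail to reject H₀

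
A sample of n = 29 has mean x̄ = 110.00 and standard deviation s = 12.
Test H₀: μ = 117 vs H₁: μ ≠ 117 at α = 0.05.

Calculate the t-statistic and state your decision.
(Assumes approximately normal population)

Answer: t = -3.1414, reject H₀

Derivation:
df = n - 1 = 28
SE = s/√n = 12/√29 = 2.2283
t = (x̄ - μ₀)/SE = (110.00 - 117)/2.2283 = -3.1414
Critical value: t_{0.025,28} = ±2.048
p-value ≈ 0.0039
Decision: reject H₀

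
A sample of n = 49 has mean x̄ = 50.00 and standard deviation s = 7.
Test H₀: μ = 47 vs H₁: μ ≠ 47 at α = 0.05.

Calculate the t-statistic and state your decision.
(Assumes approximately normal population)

df = n - 1 = 48
SE = s/√n = 7/√49 = 1.0000
t = (x̄ - μ₀)/SE = (50.00 - 47)/1.0000 = 3.0000
Critical value: t_{0.025,48} = ±2.011
p-value ≈ 0.0043
Decision: reject H₀

Answer: t = 3.0000, reject H₀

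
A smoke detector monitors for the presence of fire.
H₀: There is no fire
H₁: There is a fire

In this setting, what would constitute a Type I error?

A Type I error (probability α) occurs when we reject a true H₀.
A Type II error (probability β) occurs when we fail to reject a false H₀.

Answer: The alarm sounds when there is no fire (false alarm)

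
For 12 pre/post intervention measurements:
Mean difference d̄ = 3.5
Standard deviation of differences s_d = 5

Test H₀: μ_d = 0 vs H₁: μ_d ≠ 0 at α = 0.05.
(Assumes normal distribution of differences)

Answer: t = 2.4248, reject H₀

Derivation:
df = n - 1 = 11
SE = s_d/√n = 5/√12 = 1.4434
t = d̄/SE = 3.5/1.4434 = 2.4248
Critical value: t_{0.025,11} = ±2.201
p-value ≈ 0.0337
Decision: reject H₀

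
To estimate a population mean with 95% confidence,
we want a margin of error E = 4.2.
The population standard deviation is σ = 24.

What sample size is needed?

Answer: n = 126

Derivation:
z_0.025 = 1.960
n = (z×σ/E)² = (1.960×24/4.2)²
n = 125.4400
Round up: n = 126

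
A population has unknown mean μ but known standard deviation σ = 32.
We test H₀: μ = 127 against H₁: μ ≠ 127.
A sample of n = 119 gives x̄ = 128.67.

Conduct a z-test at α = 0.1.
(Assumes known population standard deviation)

Answer: z = 0.5693, fail to reject H₀

Derivation:
Standard error: SE = σ/√n = 32/√119 = 2.9334
z-statistic: z = (x̄ - μ₀)/SE = (128.67 - 127)/2.9334 = 0.5693
Critical value: ±1.645
p-value = 0.5692
Decision: fail to reject H₀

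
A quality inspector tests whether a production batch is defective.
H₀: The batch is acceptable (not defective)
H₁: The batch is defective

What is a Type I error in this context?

Answer: Rejecting an acceptable batch

Derivation:
Type I error: rejecting H₀ when it is actually true (false positive).
Type II error: failing to reject H₀ when H₁ is actually true (false negative).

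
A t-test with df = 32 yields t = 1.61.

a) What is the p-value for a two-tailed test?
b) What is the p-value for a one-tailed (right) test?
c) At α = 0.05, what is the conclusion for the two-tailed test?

Answer: a) 0.1172, b) 0.0586, c) fail to reject H₀

Derivation:
Using t-distribution with df = 32:
a) Two-tailed: p = 2×P(T > 1.61) = 0.1172
b) One-tailed: p = P(T > 1.61) = 0.0586
c) 0.1172 ≥ 0.05, fail to reject H₀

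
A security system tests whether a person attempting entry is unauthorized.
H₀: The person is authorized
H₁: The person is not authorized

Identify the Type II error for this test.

Type I error (α): Rejecting H₀ when H₀ is true
Type II error (β): Failing to reject H₀ when H₁ is true

Answer: Granting entry to an unauthorized person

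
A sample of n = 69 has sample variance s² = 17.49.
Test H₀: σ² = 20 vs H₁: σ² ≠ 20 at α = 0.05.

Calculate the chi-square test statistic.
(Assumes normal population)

df = n - 1 = 68
χ² = (n-1)s²/σ₀² = 68×17.49/20 = 59.4660
Critical values: χ²_{0.975,68} = 47.092, χ²_{0.025,68} = 92.689
Rejection region: χ² < 47.092 or χ² > 92.689
Decision: fail to reject H₀

Answer: χ² = 59.4660, fail to reject H₀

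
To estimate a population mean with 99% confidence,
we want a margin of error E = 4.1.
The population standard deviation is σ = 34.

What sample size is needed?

z_0.005 = 2.576
n = (z×σ/E)² = (2.576×34/4.1)²
n = 456.3330
Round up: n = 457

Answer: n = 457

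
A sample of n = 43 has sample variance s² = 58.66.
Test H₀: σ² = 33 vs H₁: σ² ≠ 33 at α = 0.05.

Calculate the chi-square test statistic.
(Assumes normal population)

Answer: χ² = 74.6582, reject H₀

Derivation:
df = n - 1 = 42
χ² = (n-1)s²/σ₀² = 42×58.66/33 = 74.6582
Critical values: χ²_{0.975,42} = 25.999, χ²_{0.025,42} = 61.777
Rejection region: χ² < 25.999 or χ² > 61.777
Decision: reject H₀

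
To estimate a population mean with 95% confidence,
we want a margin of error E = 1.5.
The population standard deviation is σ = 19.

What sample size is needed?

z_0.025 = 1.960
n = (z×σ/E)² = (1.960×19/1.5)²
n = 616.3634
Round up: n = 617

Answer: n = 617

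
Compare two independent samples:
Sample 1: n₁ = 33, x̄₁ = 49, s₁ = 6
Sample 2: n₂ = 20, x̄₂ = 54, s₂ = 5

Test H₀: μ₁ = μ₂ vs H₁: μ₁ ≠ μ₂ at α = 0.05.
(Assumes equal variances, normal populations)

Pooled variance: s²_p = [32×6² + 19×5²]/(51) = 31.9020
s_p = 5.6482
SE = s_p×√(1/n₁ + 1/n₂) = 5.6482×√(1/33 + 1/20) = 1.6006
t = (x̄₁ - x̄₂)/SE = (49 - 54)/1.6006 = -3.1238
df = 51, t-critical = ±2.008
Decision: reject H₀

Answer: t = -3.1238, reject H₀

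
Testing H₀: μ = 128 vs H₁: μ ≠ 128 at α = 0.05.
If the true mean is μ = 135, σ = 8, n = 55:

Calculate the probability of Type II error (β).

SE = σ/√n = 8/√55 = 1.0787
Critical values: μ₀ ± z_0.025×SE = 128 ± 1.960×1.0787
Acceptance region: (125.8857, 130.1143)
Under H₁ (μ = 135): z_high = (130.1143 - 135)/1.0787 = -4.5292, z_low = (125.8857 - 135)/1.0787 = -8.4493
β = P(not reject | H₁) = Φ(-4.5292) - Φ(-8.4493) ≈ 0.0000

Answer: β ≈ 0.0000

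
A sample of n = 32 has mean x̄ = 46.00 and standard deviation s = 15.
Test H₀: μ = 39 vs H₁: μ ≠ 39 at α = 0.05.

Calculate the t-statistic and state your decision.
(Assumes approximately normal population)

df = n - 1 = 31
SE = s/√n = 15/√32 = 2.6517
t = (x̄ - μ₀)/SE = (46.00 - 39)/2.6517 = 2.6398
Critical value: t_{0.025,31} = ±2.040
p-value ≈ 0.0129
Decision: reject H₀

Answer: t = 2.6398, reject H₀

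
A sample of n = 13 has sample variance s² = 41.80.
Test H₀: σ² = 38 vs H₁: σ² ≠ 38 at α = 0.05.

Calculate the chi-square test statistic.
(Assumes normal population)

Answer: χ² = 13.2000, fail to reject H₀

Derivation:
df = n - 1 = 12
χ² = (n-1)s²/σ₀² = 12×41.80/38 = 13.2000
Critical values: χ²_{0.975,12} = 4.404, χ²_{0.025,12} = 23.337
Rejection region: χ² < 4.404 or χ² > 23.337
Decision: fail to reject H₀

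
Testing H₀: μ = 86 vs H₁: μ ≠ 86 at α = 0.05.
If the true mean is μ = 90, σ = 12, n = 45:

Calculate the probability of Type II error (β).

Answer: β ≈ 0.3913

Derivation:
SE = σ/√n = 12/√45 = 1.7889
Critical values: μ₀ ± z_0.025×SE = 86 ± 1.960×1.7889
Acceptance region: (82.4938, 89.5062)
Under H₁ (μ = 90): z_high = (89.5062 - 90)/1.7889 = -0.2760, z_low = (82.4938 - 90)/1.7889 = -4.1960
β = P(not reject | H₁) = Φ(-0.2760) - Φ(-4.1960) ≈ 0.3913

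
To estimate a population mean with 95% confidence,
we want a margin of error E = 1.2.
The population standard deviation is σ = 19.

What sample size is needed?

z_0.025 = 1.960
n = (z×σ/E)² = (1.960×19/1.2)²
n = 963.0678
Round up: n = 964

Answer: n = 964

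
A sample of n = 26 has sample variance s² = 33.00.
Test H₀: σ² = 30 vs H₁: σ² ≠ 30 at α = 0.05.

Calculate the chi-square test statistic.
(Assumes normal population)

Answer: χ² = 27.5000, fail to reject H₀

Derivation:
df = n - 1 = 25
χ² = (n-1)s²/σ₀² = 25×33.00/30 = 27.5000
Critical values: χ²_{0.975,25} = 13.120, χ²_{0.025,25} = 40.646
Rejection region: χ² < 13.120 or χ² > 40.646
Decision: fail to reject H₀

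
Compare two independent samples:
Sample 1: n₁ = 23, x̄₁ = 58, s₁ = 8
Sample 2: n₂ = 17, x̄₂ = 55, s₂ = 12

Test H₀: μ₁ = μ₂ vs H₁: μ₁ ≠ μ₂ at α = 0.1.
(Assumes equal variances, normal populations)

Answer: t = 0.9490, fail to reject H₀

Derivation:
Pooled variance: s²_p = [22×8² + 16×12²]/(38) = 97.6842
s_p = 9.8835
SE = s_p×√(1/n₁ + 1/n₂) = 9.8835×√(1/23 + 1/17) = 3.1612
t = (x̄₁ - x̄₂)/SE = (58 - 55)/3.1612 = 0.9490
df = 38, t-critical = ±1.686
Decision: fail to reject H₀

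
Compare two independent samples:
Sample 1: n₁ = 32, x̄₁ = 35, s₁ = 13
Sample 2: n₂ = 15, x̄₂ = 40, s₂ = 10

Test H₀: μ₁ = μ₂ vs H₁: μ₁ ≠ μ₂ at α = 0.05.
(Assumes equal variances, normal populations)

Pooled variance: s²_p = [31×13² + 14×10²]/(45) = 147.5333
s_p = 12.1463
SE = s_p×√(1/n₁ + 1/n₂) = 12.1463×√(1/32 + 1/15) = 3.8008
t = (x̄₁ - x̄₂)/SE = (35 - 40)/3.8008 = -1.3155
df = 45, t-critical = ±2.014
Decision: fail to reject H₀

Answer: t = -1.3155, fail to reject H₀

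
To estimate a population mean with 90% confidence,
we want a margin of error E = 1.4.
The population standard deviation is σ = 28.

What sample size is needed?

z_0.05 = 1.645
n = (z×σ/E)² = (1.645×28/1.4)²
n = 1082.4100
Round up: n = 1083

Answer: n = 1083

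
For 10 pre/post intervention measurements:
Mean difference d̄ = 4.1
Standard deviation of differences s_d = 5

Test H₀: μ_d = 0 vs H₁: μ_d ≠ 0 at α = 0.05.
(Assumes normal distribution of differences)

Answer: t = 2.5931, reject H₀

Derivation:
df = n - 1 = 9
SE = s_d/√n = 5/√10 = 1.5811
t = d̄/SE = 4.1/1.5811 = 2.5931
Critical value: t_{0.025,9} = ±2.262
p-value ≈ 0.0291
Decision: reject H₀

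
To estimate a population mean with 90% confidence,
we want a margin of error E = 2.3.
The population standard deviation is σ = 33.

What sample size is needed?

z_0.05 = 1.645
n = (z×σ/E)² = (1.645×33/2.3)²
n = 557.0626
Round up: n = 558

Answer: n = 558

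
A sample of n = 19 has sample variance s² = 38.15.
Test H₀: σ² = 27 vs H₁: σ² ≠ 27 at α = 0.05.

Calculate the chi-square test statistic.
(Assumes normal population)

Answer: χ² = 25.4333, fail to reject H₀

Derivation:
df = n - 1 = 18
χ² = (n-1)s²/σ₀² = 18×38.15/27 = 25.4333
Critical values: χ²_{0.975,18} = 8.231, χ²_{0.025,18} = 31.526
Rejection region: χ² < 8.231 or χ² > 31.526
Decision: fail to reject H₀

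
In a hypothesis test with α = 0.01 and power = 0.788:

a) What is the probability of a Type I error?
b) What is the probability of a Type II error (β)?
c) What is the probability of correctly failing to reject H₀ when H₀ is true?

Answer: a) 0.01, b) 0.212, c) 0.99

Derivation:
a) Type I error probability = α = 0.01
b) Power = P(reject H₀ | H₁ true) = 1 - β = 0.788, so Type II error probability = β = 1 - Power = 0.212
c) P(fail to reject H₀ | H₀ true) = 1 - α = 0.99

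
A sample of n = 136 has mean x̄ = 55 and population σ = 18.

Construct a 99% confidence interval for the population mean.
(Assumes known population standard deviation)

Answer: (51.0239, 58.9761)

Derivation:
Confidence level: 99%, α = 0.01
z_0.005 = 2.576
SE = σ/√n = 18/√136 = 1.5435
Margin of error = 2.576 × 1.5435 = 3.9761
CI: x̄ ± margin = 55 ± 3.9761
CI: (51.0239, 58.9761)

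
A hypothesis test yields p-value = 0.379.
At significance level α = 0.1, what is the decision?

Compare p-value to α:
0.379 ≥ 0.1
Decision: fail to reject H₀

Answer: fail to reject H₀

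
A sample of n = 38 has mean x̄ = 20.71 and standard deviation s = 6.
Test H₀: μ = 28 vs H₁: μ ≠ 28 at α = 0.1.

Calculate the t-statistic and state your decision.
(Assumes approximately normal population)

Answer: t = -7.4900, reject H₀

Derivation:
df = n - 1 = 37
SE = s/√n = 6/√38 = 0.9733
t = (x̄ - μ₀)/SE = (20.71 - 28)/0.9733 = -7.4900
Critical value: t_{0.05,37} = ±1.687
p-value < 0.0001
Decision: reject H₀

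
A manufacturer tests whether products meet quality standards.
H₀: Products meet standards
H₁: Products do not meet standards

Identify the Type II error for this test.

Answer: Accepting products as meeting standards when they don't

Derivation:
Type I error: rejecting H₀ when it is actually true (false positive).
Type II error: failing to reject H₀ when H₁ is actually true (false negative).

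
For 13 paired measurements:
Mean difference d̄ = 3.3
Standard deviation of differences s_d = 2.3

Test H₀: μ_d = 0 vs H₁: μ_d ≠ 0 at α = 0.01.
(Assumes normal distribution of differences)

Answer: t = 5.1732, reject H₀

Derivation:
df = n - 1 = 12
SE = s_d/√n = 2.3/√13 = 0.6379
t = d̄/SE = 3.3/0.6379 = 5.1732
Critical value: t_{0.005,12} = ±3.055
p-value ≈ 0.0002
Decision: reject H₀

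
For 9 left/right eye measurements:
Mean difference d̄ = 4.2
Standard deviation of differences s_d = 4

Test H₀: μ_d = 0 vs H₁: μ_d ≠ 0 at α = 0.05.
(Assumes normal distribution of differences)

Answer: t = 3.1501, reject H₀

Derivation:
df = n - 1 = 8
SE = s_d/√n = 4/√9 = 1.3333
t = d̄/SE = 4.2/1.3333 = 3.1501
Critical value: t_{0.025,8} = ±2.306
p-value ≈ 0.0136
Decision: reject H₀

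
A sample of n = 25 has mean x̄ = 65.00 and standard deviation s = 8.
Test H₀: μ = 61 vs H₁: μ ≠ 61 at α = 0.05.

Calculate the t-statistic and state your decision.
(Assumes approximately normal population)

Answer: t = 2.5000, reject H₀

Derivation:
df = n - 1 = 24
SE = s/√n = 8/√25 = 1.6000
t = (x̄ - μ₀)/SE = (65.00 - 61)/1.6000 = 2.5000
Critical value: t_{0.025,24} = ±2.064
p-value ≈ 0.0197
Decision: reject H₀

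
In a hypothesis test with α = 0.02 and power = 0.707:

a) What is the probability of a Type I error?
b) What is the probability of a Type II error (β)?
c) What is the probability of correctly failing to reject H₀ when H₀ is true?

a) Type I error probability = α = 0.02
b) Power = P(reject H₀ | H₁ true) = 1 - β = 0.707, so Type II error probability = β = 1 - Power = 0.293
c) P(fail to reject H₀ | H₀ true) = 1 - α = 0.98

Answer: a) 0.02, b) 0.293, c) 0.98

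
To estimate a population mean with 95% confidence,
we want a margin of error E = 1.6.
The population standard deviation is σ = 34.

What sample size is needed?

z_0.025 = 1.960
n = (z×σ/E)² = (1.960×34/1.6)²
n = 1734.7225
Round up: n = 1735

Answer: n = 1735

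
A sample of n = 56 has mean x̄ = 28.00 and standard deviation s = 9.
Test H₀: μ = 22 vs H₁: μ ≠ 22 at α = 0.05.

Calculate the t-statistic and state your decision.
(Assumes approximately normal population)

Answer: t = 4.9888, reject H₀

Derivation:
df = n - 1 = 55
SE = s/√n = 9/√56 = 1.2027
t = (x̄ - μ₀)/SE = (28.00 - 22)/1.2027 = 4.9888
Critical value: t_{0.025,55} = ±2.004
p-value < 0.0001
Decision: reject H₀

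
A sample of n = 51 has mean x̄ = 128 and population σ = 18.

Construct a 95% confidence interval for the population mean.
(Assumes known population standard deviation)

Answer: (123.0598, 132.9402)

Derivation:
Confidence level: 95%, α = 0.05
z_0.025 = 1.960
SE = σ/√n = 18/√51 = 2.5205
Margin of error = 1.960 × 2.5205 = 4.9402
CI: x̄ ± margin = 128 ± 4.9402
CI: (123.0598, 132.9402)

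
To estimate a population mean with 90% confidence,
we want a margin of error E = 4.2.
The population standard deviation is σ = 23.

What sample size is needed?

Answer: n = 82

Derivation:
z_0.05 = 1.645
n = (z×σ/E)² = (1.645×23/4.2)²
n = 81.1501
Round up: n = 82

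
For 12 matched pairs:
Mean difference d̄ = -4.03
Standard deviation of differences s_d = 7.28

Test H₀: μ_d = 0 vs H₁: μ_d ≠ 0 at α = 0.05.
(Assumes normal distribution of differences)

Answer: t = -1.9176, fail to reject H₀

Derivation:
df = n - 1 = 11
SE = s_d/√n = 7.28/√12 = 2.1016
t = d̄/SE = -4.03/2.1016 = -1.9176
Critical value: t_{0.025,11} = ±2.201
p-value ≈ 0.0815
Decision: fail to reject H₀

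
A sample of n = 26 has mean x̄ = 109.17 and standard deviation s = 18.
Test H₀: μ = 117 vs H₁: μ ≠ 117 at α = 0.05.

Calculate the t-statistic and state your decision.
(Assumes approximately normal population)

df = n - 1 = 25
SE = s/√n = 18/√26 = 3.5301
t = (x̄ - μ₀)/SE = (109.17 - 117)/3.5301 = -2.2181
Critical value: t_{0.025,25} = ±2.060
p-value ≈ 0.0359
Decision: reject H₀

Answer: t = -2.2181, reject H₀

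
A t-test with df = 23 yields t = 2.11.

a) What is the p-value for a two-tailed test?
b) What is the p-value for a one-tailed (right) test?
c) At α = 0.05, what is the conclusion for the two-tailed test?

Using t-distribution with df = 23:
a) Two-tailed: p = 2×P(T > 2.11) = 0.0459
b) One-tailed: p = P(T > 2.11) = 0.0230
c) 0.0459 < 0.05, reject H₀

Answer: a) 0.0459, b) 0.0230, c) reject H₀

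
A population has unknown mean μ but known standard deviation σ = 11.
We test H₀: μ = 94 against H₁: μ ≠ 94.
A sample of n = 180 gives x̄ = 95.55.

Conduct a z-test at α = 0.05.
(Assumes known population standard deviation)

Answer: z = 1.8905, fail to reject H₀

Derivation:
Standard error: SE = σ/√n = 11/√180 = 0.8199
z-statistic: z = (x̄ - μ₀)/SE = (95.55 - 94)/0.8199 = 1.8905
Critical value: ±1.960
p-value = 0.0587
Decision: fail to reject H₀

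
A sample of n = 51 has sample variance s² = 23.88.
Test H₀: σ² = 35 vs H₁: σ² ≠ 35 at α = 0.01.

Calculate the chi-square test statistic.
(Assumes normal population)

df = n - 1 = 50
χ² = (n-1)s²/σ₀² = 50×23.88/35 = 34.1143
Critical values: χ²_{0.995,50} = 27.991, χ²_{0.005,50} = 79.490
Rejection region: χ² < 27.991 or χ² > 79.490
Decision: fail to reject H₀

Answer: χ² = 34.1143, fail to reject H₀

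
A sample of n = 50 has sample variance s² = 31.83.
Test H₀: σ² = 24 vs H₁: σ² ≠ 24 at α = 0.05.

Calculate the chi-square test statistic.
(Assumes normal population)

df = n - 1 = 49
χ² = (n-1)s²/σ₀² = 49×31.83/24 = 64.9862
Critical values: χ²_{0.975,49} = 31.555, χ²_{0.025,49} = 70.222
Rejection region: χ² < 31.555 or χ² > 70.222
Decision: fail to reject H₀

Answer: χ² = 64.9862, fail to reject H₀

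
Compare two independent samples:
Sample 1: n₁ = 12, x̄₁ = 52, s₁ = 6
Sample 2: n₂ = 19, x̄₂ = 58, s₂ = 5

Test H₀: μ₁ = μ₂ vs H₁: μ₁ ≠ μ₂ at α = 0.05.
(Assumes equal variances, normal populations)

Answer: t = -3.0127, reject H₀

Derivation:
Pooled variance: s²_p = [11×6² + 18×5²]/(29) = 29.1724
s_p = 5.4011
SE = s_p×√(1/n₁ + 1/n₂) = 5.4011×√(1/12 + 1/19) = 1.9916
t = (x̄₁ - x̄₂)/SE = (52 - 58)/1.9916 = -3.0127
df = 29, t-critical = ±2.045
Decision: reject H₀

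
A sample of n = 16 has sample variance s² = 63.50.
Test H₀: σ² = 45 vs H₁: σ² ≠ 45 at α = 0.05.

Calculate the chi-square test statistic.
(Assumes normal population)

df = n - 1 = 15
χ² = (n-1)s²/σ₀² = 15×63.50/45 = 21.1667
Critical values: χ²_{0.975,15} = 6.262, χ²_{0.025,15} = 27.488
Rejection region: χ² < 6.262 or χ² > 27.488
Decision: fail to reject H₀

Answer: χ² = 21.1667, fail to reject H₀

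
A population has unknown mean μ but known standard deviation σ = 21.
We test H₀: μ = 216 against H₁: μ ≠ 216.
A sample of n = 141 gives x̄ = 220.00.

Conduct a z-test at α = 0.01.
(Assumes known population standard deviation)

Answer: z = 2.2618, fail to reject H₀

Derivation:
Standard error: SE = σ/√n = 21/√141 = 1.7685
z-statistic: z = (x̄ - μ₀)/SE = (220.00 - 216)/1.7685 = 2.2618
Critical value: ±2.576
p-value = 0.0237
Decision: fail to reject H₀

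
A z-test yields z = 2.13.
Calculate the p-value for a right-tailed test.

For z = 2.13:
p = P(Z > 2.13) = 1 - Φ(2.13) = 0.0166

Answer: p-value ≈ 0.0166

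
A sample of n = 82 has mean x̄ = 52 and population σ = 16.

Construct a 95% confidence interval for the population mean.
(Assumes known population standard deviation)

Confidence level: 95%, α = 0.05
z_0.025 = 1.960
SE = σ/√n = 16/√82 = 1.7669
Margin of error = 1.960 × 1.7669 = 3.4631
CI: x̄ ± margin = 52 ± 3.4631
CI: (48.5369, 55.4631)

Answer: (48.5369, 55.4631)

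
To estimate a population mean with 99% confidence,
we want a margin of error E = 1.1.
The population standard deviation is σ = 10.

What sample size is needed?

Answer: n = 549

Derivation:
z_0.005 = 2.576
n = (z×σ/E)² = (2.576×10/1.1)²
n = 548.4112
Round up: n = 549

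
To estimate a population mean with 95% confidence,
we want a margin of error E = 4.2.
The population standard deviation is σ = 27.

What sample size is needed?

z_0.025 = 1.960
n = (z×σ/E)² = (1.960×27/4.2)²
n = 158.7600
Round up: n = 159

Answer: n = 159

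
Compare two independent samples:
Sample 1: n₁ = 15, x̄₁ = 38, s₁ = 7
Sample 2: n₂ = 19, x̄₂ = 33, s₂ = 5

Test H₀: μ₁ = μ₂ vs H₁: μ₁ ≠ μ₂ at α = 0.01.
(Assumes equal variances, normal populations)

Pooled variance: s²_p = [14×7² + 18×5²]/(32) = 35.5000
s_p = 5.9582
SE = s_p×√(1/n₁ + 1/n₂) = 5.9582×√(1/15 + 1/19) = 2.0579
t = (x̄₁ - x̄₂)/SE = (38 - 33)/2.0579 = 2.4297
df = 32, t-critical = ±2.738
Decision: fail to reject H₀

Answer: t = 2.4297, fail to reject H₀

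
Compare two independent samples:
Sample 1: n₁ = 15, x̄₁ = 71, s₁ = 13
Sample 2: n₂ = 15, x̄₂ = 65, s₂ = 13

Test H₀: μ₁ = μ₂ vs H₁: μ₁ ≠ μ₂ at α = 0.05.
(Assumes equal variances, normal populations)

Answer: t = 1.2640, fail to reject H₀

Derivation:
Pooled variance: s²_p = [14×13² + 14×13²]/(28) = 169.0000
s_p = 13.0000
SE = s_p×√(1/n₁ + 1/n₂) = 13.0000×√(1/15 + 1/15) = 4.7469
t = (x̄₁ - x̄₂)/SE = (71 - 65)/4.7469 = 1.2640
df = 28, t-critical = ±2.048
Decision: fail to reject H₀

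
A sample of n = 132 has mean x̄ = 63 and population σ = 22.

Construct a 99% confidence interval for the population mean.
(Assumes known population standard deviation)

Answer: (58.0672, 67.9328)

Derivation:
Confidence level: 99%, α = 0.01
z_0.005 = 2.576
SE = σ/√n = 22/√132 = 1.9149
Margin of error = 2.576 × 1.9149 = 4.9328
CI: x̄ ± margin = 63 ± 4.9328
CI: (58.0672, 67.9328)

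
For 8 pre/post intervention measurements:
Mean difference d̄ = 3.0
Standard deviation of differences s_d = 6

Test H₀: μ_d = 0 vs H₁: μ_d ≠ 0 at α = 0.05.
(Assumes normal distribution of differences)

Answer: t = 1.4142, fail to reject H₀

Derivation:
df = n - 1 = 7
SE = s_d/√n = 6/√8 = 2.1213
t = d̄/SE = 3.0/2.1213 = 1.4142
Critical value: t_{0.025,7} = ±2.365
p-value ≈ 0.2002
Decision: fail to reject H₀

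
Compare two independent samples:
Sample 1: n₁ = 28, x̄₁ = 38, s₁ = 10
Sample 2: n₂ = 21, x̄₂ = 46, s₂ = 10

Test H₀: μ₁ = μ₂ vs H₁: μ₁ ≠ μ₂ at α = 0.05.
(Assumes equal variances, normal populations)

Answer: t = -2.7712, reject H₀

Derivation:
Pooled variance: s²_p = [27×10² + 20×10²]/(47) = 100.0000
s_p = 10.0000
SE = s_p×√(1/n₁ + 1/n₂) = 10.0000×√(1/28 + 1/21) = 2.8868
t = (x̄₁ - x̄₂)/SE = (38 - 46)/2.8868 = -2.7712
df = 47, t-critical = ±2.012
Decision: reject H₀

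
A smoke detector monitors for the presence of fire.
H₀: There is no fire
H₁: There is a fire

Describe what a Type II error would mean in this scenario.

A Type I error (probability α) occurs when we reject a true H₀.
A Type II error (probability β) occurs when we fail to reject a false H₀.

Answer: The alarm fails to sound when there actually is a fire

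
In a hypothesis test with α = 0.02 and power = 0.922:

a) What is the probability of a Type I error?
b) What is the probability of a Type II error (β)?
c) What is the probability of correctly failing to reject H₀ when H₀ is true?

Answer: a) 0.02, b) 0.078, c) 0.98

Derivation:
a) Type I error probability = α = 0.02
b) Power = P(reject H₀ | H₁ true) = 1 - β = 0.922, so Type II error probability = β = 1 - Power = 0.078
c) P(fail to reject H₀ | H₀ true) = 1 - α = 0.98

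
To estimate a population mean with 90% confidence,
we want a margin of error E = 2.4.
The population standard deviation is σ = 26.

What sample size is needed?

z_0.05 = 1.645
n = (z×σ/E)² = (1.645×26/2.4)²
n = 317.5821
Round up: n = 318

Answer: n = 318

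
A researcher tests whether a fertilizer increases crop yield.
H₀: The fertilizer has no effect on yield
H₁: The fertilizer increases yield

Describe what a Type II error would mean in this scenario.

Answer: Failing to recommend an effective fertilizer

Derivation:
Type I error (α): Rejecting H₀ when H₀ is true
Type II error (β): Failing to reject H₀ when H₁ is true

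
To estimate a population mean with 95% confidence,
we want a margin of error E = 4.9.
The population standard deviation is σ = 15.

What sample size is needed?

Answer: n = 36

Derivation:
z_0.025 = 1.960
n = (z×σ/E)² = (1.960×15/4.9)²
n = 36.0000
Already a whole number: n = 36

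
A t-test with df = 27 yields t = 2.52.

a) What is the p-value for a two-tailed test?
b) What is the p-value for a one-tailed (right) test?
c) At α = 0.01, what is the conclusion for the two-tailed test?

Using t-distribution with df = 27:
a) Two-tailed: p = 2×P(T > 2.52) = 0.0180
b) One-tailed: p = P(T > 2.52) = 0.0090
c) 0.0180 ≥ 0.01, fail to reject H₀

Answer: a) 0.0180, b) 0.0090, c) fail to reject H₀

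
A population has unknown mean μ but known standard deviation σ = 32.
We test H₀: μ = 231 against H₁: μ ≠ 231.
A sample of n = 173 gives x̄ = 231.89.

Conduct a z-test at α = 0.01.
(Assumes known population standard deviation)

Standard error: SE = σ/√n = 32/√173 = 2.4329
z-statistic: z = (x̄ - μ₀)/SE = (231.89 - 231)/2.4329 = 0.3658
Critical value: ±2.576
p-value = 0.7145
Decision: fail to reject H₀

Answer: z = 0.3658, fail to reject H₀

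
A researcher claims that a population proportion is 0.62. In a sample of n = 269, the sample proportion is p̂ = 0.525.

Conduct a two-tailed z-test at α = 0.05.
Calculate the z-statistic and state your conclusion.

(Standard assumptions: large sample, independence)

Answer: z = -3.2100, reject H₀

Derivation:
H₀: p = 0.62, H₁: p ≠ 0.62
Standard error: SE = √(p₀(1-p₀)/n) = √(0.62×0.38/269) = 0.029595
z-statistic: z = (p̂ - p₀)/SE = (0.525 - 0.62)/0.029595 = -3.2100
Critical value: z_0.025 = ±1.960
p-value = 0.0013
Decision: reject H₀ at α = 0.05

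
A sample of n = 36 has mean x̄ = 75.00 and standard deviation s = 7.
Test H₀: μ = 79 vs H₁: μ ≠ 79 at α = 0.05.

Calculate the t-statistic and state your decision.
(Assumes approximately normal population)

Answer: t = -3.4285, reject H₀

Derivation:
df = n - 1 = 35
SE = s/√n = 7/√36 = 1.1667
t = (x̄ - μ₀)/SE = (75.00 - 79)/1.1667 = -3.4285
Critical value: t_{0.025,35} = ±2.030
p-value ≈ 0.0016
Decision: reject H₀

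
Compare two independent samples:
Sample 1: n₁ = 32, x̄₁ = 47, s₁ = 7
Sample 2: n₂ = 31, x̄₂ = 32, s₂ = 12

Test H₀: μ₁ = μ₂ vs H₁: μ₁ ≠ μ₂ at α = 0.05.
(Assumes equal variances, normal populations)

Answer: t = 6.0837, reject H₀

Derivation:
Pooled variance: s²_p = [31×7² + 30×12²]/(61) = 95.7213
s_p = 9.7837
SE = s_p×√(1/n₁ + 1/n₂) = 9.7837×√(1/32 + 1/31) = 2.4656
t = (x̄₁ - x̄₂)/SE = (47 - 32)/2.4656 = 6.0837
df = 61, t-critical = ±2.000
Decision: reject H₀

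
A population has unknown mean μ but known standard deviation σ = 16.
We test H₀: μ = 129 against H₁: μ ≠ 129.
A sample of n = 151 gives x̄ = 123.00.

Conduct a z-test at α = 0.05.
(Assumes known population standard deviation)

Standard error: SE = σ/√n = 16/√151 = 1.3021
z-statistic: z = (x̄ - μ₀)/SE = (123.00 - 129)/1.3021 = -4.6079
Critical value: ±1.960
p-value < 0.0001
Decision: reject H₀

Answer: z = -4.6079, reject H₀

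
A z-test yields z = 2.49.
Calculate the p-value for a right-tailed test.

Answer: p-value ≈ 0.0064

Derivation:
For z = 2.49:
p = P(Z > 2.49) = 1 - Φ(2.49) = 0.0064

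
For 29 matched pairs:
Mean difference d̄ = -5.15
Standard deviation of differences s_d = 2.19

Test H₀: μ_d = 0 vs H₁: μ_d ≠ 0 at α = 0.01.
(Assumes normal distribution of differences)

Answer: t = -12.6629, reject H₀

Derivation:
df = n - 1 = 28
SE = s_d/√n = 2.19/√29 = 0.4067
t = d̄/SE = -5.15/0.4067 = -12.6629
Critical value: t_{0.005,28} = ±2.763
p-value < 0.0001
Decision: reject H₀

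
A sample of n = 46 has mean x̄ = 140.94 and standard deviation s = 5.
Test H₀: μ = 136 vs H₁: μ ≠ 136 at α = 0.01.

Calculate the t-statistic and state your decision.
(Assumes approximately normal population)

df = n - 1 = 45
SE = s/√n = 5/√46 = 0.7372
t = (x̄ - μ₀)/SE = (140.94 - 136)/0.7372 = 6.7010
Critical value: t_{0.005,45} = ±2.690
p-value < 0.0001
Decision: reject H₀

Answer: t = 6.7010, reject H₀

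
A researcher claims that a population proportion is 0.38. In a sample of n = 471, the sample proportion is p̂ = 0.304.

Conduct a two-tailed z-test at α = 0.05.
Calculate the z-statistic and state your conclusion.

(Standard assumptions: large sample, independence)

Answer: z = -3.3982, reject H₀

Derivation:
H₀: p = 0.38, H₁: p ≠ 0.38
Standard error: SE = √(p₀(1-p₀)/n) = √(0.38×0.62/471) = 0.022365
z-statistic: z = (p̂ - p₀)/SE = (0.304 - 0.38)/0.022365 = -3.3982
Critical value: z_0.025 = ±1.960
p-value = 0.0007
Decision: reject H₀ at α = 0.05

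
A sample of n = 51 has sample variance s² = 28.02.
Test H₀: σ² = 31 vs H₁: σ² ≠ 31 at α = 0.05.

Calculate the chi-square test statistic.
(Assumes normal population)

df = n - 1 = 50
χ² = (n-1)s²/σ₀² = 50×28.02/31 = 45.1935
Critical values: χ²_{0.975,50} = 32.357, χ²_{0.025,50} = 71.420
Rejection region: χ² < 32.357 or χ² > 71.420
Decision: fail to reject H₀

Answer: χ² = 45.1935, fail to reject H₀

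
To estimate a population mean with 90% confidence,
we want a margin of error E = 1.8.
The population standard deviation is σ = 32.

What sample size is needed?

z_0.05 = 1.645
n = (z×σ/E)² = (1.645×32/1.8)²
n = 855.2375
Round up: n = 856

Answer: n = 856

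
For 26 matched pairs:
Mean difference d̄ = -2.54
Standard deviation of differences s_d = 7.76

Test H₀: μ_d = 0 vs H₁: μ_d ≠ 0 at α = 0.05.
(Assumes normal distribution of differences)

df = n - 1 = 25
SE = s_d/√n = 7.76/√26 = 1.5219
t = d̄/SE = -2.54/1.5219 = -1.6690
Critical value: t_{0.025,25} = ±2.060
p-value ≈ 0.1076
Decision: fail to reject H₀

Answer: t = -1.6690, fail to reject H₀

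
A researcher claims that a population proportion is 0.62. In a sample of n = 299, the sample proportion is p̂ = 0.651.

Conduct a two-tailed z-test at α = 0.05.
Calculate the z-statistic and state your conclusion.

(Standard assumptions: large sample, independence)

H₀: p = 0.62, H₁: p ≠ 0.62
Standard error: SE = √(p₀(1-p₀)/n) = √(0.62×0.38/299) = 0.028071
z-statistic: z = (p̂ - p₀)/SE = (0.651 - 0.62)/0.028071 = 1.1043
Critical value: z_0.025 = ±1.960
p-value = 0.2695
Decision: fail to reject H₀ at α = 0.05

Answer: z = 1.1043, fail to reject H₀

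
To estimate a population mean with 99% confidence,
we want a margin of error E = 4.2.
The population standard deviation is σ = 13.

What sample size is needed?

z_0.005 = 2.576
n = (z×σ/E)² = (2.576×13/4.2)²
n = 63.5740
Round up: n = 64

Answer: n = 64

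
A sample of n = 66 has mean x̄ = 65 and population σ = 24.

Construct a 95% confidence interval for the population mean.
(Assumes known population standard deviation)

Confidence level: 95%, α = 0.05
z_0.025 = 1.960
SE = σ/√n = 24/√66 = 2.9542
Margin of error = 1.960 × 2.9542 = 5.7902
CI: x̄ ± margin = 65 ± 5.7902
CI: (59.2098, 70.7902)

Answer: (59.2098, 70.7902)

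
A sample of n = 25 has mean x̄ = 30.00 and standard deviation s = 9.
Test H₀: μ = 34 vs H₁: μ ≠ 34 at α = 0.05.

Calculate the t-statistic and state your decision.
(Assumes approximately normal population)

Answer: t = -2.2222, reject H₀

Derivation:
df = n - 1 = 24
SE = s/√n = 9/√25 = 1.8000
t = (x̄ - μ₀)/SE = (30.00 - 34)/1.8000 = -2.2222
Critical value: t_{0.025,24} = ±2.064
p-value ≈ 0.0359
Decision: reject H₀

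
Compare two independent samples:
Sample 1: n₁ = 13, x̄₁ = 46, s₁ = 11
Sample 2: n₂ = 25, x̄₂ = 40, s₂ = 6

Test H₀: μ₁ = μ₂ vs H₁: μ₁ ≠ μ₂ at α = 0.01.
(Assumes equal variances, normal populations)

Pooled variance: s²_p = [12×11² + 24×6²]/(36) = 64.3333
s_p = 8.0208
SE = s_p×√(1/n₁ + 1/n₂) = 8.0208×√(1/13 + 1/25) = 2.7426
t = (x̄₁ - x̄₂)/SE = (46 - 40)/2.7426 = 2.1877
df = 36, t-critical = ±2.719
Decision: fail to reject H₀

Answer: t = 2.1877, fail to reject H₀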